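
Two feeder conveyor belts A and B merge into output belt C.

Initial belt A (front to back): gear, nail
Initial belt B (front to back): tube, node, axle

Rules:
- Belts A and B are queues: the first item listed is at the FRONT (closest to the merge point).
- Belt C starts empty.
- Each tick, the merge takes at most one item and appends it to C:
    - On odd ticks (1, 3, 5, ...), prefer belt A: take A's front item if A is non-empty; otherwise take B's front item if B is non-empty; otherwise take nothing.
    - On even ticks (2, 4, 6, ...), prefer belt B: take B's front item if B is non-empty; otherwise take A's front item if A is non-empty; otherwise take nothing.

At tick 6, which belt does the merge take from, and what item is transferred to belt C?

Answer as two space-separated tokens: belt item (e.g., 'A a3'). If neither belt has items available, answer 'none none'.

Tick 1: prefer A, take gear from A; A=[nail] B=[tube,node,axle] C=[gear]
Tick 2: prefer B, take tube from B; A=[nail] B=[node,axle] C=[gear,tube]
Tick 3: prefer A, take nail from A; A=[-] B=[node,axle] C=[gear,tube,nail]
Tick 4: prefer B, take node from B; A=[-] B=[axle] C=[gear,tube,nail,node]
Tick 5: prefer A, take axle from B; A=[-] B=[-] C=[gear,tube,nail,node,axle]
Tick 6: prefer B, both empty, nothing taken; A=[-] B=[-] C=[gear,tube,nail,node,axle]

Answer: none none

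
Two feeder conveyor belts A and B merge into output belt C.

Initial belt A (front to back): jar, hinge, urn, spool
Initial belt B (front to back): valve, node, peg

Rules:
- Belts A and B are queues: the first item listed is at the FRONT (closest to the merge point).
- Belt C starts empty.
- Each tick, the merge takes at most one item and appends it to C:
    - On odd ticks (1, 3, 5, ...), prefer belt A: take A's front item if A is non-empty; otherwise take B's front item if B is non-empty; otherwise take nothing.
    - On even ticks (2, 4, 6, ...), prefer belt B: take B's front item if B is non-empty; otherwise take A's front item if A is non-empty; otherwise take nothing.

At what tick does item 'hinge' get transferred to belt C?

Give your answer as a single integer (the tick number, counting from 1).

Answer: 3

Derivation:
Tick 1: prefer A, take jar from A; A=[hinge,urn,spool] B=[valve,node,peg] C=[jar]
Tick 2: prefer B, take valve from B; A=[hinge,urn,spool] B=[node,peg] C=[jar,valve]
Tick 3: prefer A, take hinge from A; A=[urn,spool] B=[node,peg] C=[jar,valve,hinge]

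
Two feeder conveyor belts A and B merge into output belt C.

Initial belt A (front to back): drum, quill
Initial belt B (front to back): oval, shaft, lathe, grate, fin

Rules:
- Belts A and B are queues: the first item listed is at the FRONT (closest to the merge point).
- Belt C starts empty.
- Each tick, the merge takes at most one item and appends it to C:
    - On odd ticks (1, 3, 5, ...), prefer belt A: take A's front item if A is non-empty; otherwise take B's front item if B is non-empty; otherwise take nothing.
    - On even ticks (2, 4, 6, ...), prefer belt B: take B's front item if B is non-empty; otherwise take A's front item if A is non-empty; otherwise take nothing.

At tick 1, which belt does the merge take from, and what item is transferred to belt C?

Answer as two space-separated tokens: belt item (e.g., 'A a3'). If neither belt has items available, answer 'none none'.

Answer: A drum

Derivation:
Tick 1: prefer A, take drum from A; A=[quill] B=[oval,shaft,lathe,grate,fin] C=[drum]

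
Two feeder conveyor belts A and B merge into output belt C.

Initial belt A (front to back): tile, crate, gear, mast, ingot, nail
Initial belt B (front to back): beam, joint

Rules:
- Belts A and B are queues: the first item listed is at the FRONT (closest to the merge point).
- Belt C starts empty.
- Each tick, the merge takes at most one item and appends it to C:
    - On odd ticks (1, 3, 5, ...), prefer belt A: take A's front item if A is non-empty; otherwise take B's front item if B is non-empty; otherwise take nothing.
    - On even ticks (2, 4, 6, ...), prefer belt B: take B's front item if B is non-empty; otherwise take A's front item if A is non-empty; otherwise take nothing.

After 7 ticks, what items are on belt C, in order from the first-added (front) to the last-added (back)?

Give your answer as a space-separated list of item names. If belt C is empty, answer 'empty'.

Tick 1: prefer A, take tile from A; A=[crate,gear,mast,ingot,nail] B=[beam,joint] C=[tile]
Tick 2: prefer B, take beam from B; A=[crate,gear,mast,ingot,nail] B=[joint] C=[tile,beam]
Tick 3: prefer A, take crate from A; A=[gear,mast,ingot,nail] B=[joint] C=[tile,beam,crate]
Tick 4: prefer B, take joint from B; A=[gear,mast,ingot,nail] B=[-] C=[tile,beam,crate,joint]
Tick 5: prefer A, take gear from A; A=[mast,ingot,nail] B=[-] C=[tile,beam,crate,joint,gear]
Tick 6: prefer B, take mast from A; A=[ingot,nail] B=[-] C=[tile,beam,crate,joint,gear,mast]
Tick 7: prefer A, take ingot from A; A=[nail] B=[-] C=[tile,beam,crate,joint,gear,mast,ingot]

Answer: tile beam crate joint gear mast ingot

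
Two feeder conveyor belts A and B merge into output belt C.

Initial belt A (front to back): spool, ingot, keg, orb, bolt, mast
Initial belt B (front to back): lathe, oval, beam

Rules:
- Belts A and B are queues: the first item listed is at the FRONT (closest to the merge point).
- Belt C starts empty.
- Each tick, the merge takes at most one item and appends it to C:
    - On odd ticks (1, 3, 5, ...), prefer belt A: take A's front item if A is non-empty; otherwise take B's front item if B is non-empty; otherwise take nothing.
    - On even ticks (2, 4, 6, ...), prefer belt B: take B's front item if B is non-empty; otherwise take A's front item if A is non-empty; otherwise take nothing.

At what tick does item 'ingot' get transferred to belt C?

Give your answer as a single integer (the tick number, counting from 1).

Answer: 3

Derivation:
Tick 1: prefer A, take spool from A; A=[ingot,keg,orb,bolt,mast] B=[lathe,oval,beam] C=[spool]
Tick 2: prefer B, take lathe from B; A=[ingot,keg,orb,bolt,mast] B=[oval,beam] C=[spool,lathe]
Tick 3: prefer A, take ingot from A; A=[keg,orb,bolt,mast] B=[oval,beam] C=[spool,lathe,ingot]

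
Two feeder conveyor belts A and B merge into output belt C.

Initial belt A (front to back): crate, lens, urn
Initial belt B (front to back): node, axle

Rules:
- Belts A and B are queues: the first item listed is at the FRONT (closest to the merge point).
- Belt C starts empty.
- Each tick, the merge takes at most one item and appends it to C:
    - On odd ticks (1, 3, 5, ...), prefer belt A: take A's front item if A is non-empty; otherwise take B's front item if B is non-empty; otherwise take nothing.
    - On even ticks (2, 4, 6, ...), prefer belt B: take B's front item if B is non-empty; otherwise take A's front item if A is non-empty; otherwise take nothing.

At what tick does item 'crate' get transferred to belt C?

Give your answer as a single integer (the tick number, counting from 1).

Tick 1: prefer A, take crate from A; A=[lens,urn] B=[node,axle] C=[crate]

Answer: 1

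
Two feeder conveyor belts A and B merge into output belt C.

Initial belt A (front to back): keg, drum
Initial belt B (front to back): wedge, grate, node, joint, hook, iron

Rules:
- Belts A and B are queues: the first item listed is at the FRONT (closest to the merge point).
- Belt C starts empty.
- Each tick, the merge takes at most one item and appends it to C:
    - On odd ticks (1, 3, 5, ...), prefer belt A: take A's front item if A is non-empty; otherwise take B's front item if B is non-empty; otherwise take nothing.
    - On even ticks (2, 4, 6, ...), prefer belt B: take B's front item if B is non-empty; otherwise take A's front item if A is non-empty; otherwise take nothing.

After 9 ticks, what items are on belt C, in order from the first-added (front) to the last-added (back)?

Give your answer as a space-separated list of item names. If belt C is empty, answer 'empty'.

Tick 1: prefer A, take keg from A; A=[drum] B=[wedge,grate,node,joint,hook,iron] C=[keg]
Tick 2: prefer B, take wedge from B; A=[drum] B=[grate,node,joint,hook,iron] C=[keg,wedge]
Tick 3: prefer A, take drum from A; A=[-] B=[grate,node,joint,hook,iron] C=[keg,wedge,drum]
Tick 4: prefer B, take grate from B; A=[-] B=[node,joint,hook,iron] C=[keg,wedge,drum,grate]
Tick 5: prefer A, take node from B; A=[-] B=[joint,hook,iron] C=[keg,wedge,drum,grate,node]
Tick 6: prefer B, take joint from B; A=[-] B=[hook,iron] C=[keg,wedge,drum,grate,node,joint]
Tick 7: prefer A, take hook from B; A=[-] B=[iron] C=[keg,wedge,drum,grate,node,joint,hook]
Tick 8: prefer B, take iron from B; A=[-] B=[-] C=[keg,wedge,drum,grate,node,joint,hook,iron]
Tick 9: prefer A, both empty, nothing taken; A=[-] B=[-] C=[keg,wedge,drum,grate,node,joint,hook,iron]

Answer: keg wedge drum grate node joint hook iron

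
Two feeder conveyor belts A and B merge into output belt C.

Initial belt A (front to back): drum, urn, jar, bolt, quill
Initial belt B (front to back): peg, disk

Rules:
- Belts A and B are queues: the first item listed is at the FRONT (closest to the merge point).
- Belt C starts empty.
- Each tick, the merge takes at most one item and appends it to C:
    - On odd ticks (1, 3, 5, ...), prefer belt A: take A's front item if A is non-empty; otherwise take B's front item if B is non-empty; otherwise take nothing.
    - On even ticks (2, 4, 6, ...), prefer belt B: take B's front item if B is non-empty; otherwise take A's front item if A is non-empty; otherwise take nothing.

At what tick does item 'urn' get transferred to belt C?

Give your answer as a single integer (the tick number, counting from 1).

Answer: 3

Derivation:
Tick 1: prefer A, take drum from A; A=[urn,jar,bolt,quill] B=[peg,disk] C=[drum]
Tick 2: prefer B, take peg from B; A=[urn,jar,bolt,quill] B=[disk] C=[drum,peg]
Tick 3: prefer A, take urn from A; A=[jar,bolt,quill] B=[disk] C=[drum,peg,urn]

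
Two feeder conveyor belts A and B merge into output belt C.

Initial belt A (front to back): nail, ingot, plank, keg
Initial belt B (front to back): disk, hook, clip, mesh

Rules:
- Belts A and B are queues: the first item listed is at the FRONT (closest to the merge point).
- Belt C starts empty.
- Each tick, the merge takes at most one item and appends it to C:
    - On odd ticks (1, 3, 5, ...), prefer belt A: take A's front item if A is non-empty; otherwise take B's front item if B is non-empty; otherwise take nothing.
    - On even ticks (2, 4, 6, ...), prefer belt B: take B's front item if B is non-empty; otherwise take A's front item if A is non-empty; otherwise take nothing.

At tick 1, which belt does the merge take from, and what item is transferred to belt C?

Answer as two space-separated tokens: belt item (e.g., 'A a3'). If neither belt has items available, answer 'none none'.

Tick 1: prefer A, take nail from A; A=[ingot,plank,keg] B=[disk,hook,clip,mesh] C=[nail]

Answer: A nail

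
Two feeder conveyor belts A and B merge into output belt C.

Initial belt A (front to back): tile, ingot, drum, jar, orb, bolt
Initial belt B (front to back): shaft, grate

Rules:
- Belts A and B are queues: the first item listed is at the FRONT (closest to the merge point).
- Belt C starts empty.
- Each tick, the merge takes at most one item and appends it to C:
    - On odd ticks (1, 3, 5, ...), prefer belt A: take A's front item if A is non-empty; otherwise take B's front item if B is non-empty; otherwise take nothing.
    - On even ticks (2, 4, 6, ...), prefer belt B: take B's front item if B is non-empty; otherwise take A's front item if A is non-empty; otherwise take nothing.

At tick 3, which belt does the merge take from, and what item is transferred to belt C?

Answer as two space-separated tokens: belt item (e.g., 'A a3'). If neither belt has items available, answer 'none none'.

Answer: A ingot

Derivation:
Tick 1: prefer A, take tile from A; A=[ingot,drum,jar,orb,bolt] B=[shaft,grate] C=[tile]
Tick 2: prefer B, take shaft from B; A=[ingot,drum,jar,orb,bolt] B=[grate] C=[tile,shaft]
Tick 3: prefer A, take ingot from A; A=[drum,jar,orb,bolt] B=[grate] C=[tile,shaft,ingot]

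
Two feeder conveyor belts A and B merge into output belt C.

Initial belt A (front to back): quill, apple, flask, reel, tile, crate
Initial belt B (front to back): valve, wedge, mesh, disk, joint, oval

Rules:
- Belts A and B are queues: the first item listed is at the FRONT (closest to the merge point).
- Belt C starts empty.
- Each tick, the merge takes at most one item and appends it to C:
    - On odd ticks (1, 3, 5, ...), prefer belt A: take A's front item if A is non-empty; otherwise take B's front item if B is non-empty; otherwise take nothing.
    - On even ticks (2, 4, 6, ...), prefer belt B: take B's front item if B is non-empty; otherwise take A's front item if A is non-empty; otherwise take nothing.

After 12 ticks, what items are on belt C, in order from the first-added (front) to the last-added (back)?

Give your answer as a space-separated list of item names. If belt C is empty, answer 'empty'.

Tick 1: prefer A, take quill from A; A=[apple,flask,reel,tile,crate] B=[valve,wedge,mesh,disk,joint,oval] C=[quill]
Tick 2: prefer B, take valve from B; A=[apple,flask,reel,tile,crate] B=[wedge,mesh,disk,joint,oval] C=[quill,valve]
Tick 3: prefer A, take apple from A; A=[flask,reel,tile,crate] B=[wedge,mesh,disk,joint,oval] C=[quill,valve,apple]
Tick 4: prefer B, take wedge from B; A=[flask,reel,tile,crate] B=[mesh,disk,joint,oval] C=[quill,valve,apple,wedge]
Tick 5: prefer A, take flask from A; A=[reel,tile,crate] B=[mesh,disk,joint,oval] C=[quill,valve,apple,wedge,flask]
Tick 6: prefer B, take mesh from B; A=[reel,tile,crate] B=[disk,joint,oval] C=[quill,valve,apple,wedge,flask,mesh]
Tick 7: prefer A, take reel from A; A=[tile,crate] B=[disk,joint,oval] C=[quill,valve,apple,wedge,flask,mesh,reel]
Tick 8: prefer B, take disk from B; A=[tile,crate] B=[joint,oval] C=[quill,valve,apple,wedge,flask,mesh,reel,disk]
Tick 9: prefer A, take tile from A; A=[crate] B=[joint,oval] C=[quill,valve,apple,wedge,flask,mesh,reel,disk,tile]
Tick 10: prefer B, take joint from B; A=[crate] B=[oval] C=[quill,valve,apple,wedge,flask,mesh,reel,disk,tile,joint]
Tick 11: prefer A, take crate from A; A=[-] B=[oval] C=[quill,valve,apple,wedge,flask,mesh,reel,disk,tile,joint,crate]
Tick 12: prefer B, take oval from B; A=[-] B=[-] C=[quill,valve,apple,wedge,flask,mesh,reel,disk,tile,joint,crate,oval]

Answer: quill valve apple wedge flask mesh reel disk tile joint crate oval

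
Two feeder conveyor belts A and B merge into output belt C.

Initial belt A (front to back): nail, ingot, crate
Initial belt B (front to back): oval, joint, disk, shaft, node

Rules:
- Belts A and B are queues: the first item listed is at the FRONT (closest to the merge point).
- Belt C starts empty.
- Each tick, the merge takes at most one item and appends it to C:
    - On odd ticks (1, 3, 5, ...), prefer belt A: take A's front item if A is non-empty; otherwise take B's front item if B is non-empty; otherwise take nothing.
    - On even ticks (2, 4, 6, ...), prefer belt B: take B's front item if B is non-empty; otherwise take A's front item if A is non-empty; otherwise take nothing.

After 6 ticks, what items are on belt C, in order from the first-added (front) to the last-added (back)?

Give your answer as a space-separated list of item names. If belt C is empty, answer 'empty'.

Tick 1: prefer A, take nail from A; A=[ingot,crate] B=[oval,joint,disk,shaft,node] C=[nail]
Tick 2: prefer B, take oval from B; A=[ingot,crate] B=[joint,disk,shaft,node] C=[nail,oval]
Tick 3: prefer A, take ingot from A; A=[crate] B=[joint,disk,shaft,node] C=[nail,oval,ingot]
Tick 4: prefer B, take joint from B; A=[crate] B=[disk,shaft,node] C=[nail,oval,ingot,joint]
Tick 5: prefer A, take crate from A; A=[-] B=[disk,shaft,node] C=[nail,oval,ingot,joint,crate]
Tick 6: prefer B, take disk from B; A=[-] B=[shaft,node] C=[nail,oval,ingot,joint,crate,disk]

Answer: nail oval ingot joint crate disk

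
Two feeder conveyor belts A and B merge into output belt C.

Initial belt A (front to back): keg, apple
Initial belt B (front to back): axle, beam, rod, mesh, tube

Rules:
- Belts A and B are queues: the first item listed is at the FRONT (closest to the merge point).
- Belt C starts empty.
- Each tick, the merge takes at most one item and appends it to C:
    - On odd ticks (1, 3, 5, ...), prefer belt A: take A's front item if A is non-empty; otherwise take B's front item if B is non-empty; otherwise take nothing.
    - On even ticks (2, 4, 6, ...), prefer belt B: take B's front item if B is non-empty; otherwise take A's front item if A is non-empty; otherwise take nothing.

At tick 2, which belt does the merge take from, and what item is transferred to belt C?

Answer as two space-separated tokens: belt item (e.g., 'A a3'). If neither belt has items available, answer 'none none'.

Tick 1: prefer A, take keg from A; A=[apple] B=[axle,beam,rod,mesh,tube] C=[keg]
Tick 2: prefer B, take axle from B; A=[apple] B=[beam,rod,mesh,tube] C=[keg,axle]

Answer: B axle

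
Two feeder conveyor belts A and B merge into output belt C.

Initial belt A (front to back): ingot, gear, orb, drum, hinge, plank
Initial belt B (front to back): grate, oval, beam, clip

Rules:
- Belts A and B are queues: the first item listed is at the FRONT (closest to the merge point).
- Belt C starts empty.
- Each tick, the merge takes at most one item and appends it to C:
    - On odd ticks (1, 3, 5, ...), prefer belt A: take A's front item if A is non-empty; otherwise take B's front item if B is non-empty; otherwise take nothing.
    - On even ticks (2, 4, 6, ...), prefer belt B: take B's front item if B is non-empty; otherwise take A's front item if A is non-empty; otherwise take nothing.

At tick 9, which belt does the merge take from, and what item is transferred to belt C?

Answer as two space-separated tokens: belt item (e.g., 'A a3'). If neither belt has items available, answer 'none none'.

Tick 1: prefer A, take ingot from A; A=[gear,orb,drum,hinge,plank] B=[grate,oval,beam,clip] C=[ingot]
Tick 2: prefer B, take grate from B; A=[gear,orb,drum,hinge,plank] B=[oval,beam,clip] C=[ingot,grate]
Tick 3: prefer A, take gear from A; A=[orb,drum,hinge,plank] B=[oval,beam,clip] C=[ingot,grate,gear]
Tick 4: prefer B, take oval from B; A=[orb,drum,hinge,plank] B=[beam,clip] C=[ingot,grate,gear,oval]
Tick 5: prefer A, take orb from A; A=[drum,hinge,plank] B=[beam,clip] C=[ingot,grate,gear,oval,orb]
Tick 6: prefer B, take beam from B; A=[drum,hinge,plank] B=[clip] C=[ingot,grate,gear,oval,orb,beam]
Tick 7: prefer A, take drum from A; A=[hinge,plank] B=[clip] C=[ingot,grate,gear,oval,orb,beam,drum]
Tick 8: prefer B, take clip from B; A=[hinge,plank] B=[-] C=[ingot,grate,gear,oval,orb,beam,drum,clip]
Tick 9: prefer A, take hinge from A; A=[plank] B=[-] C=[ingot,grate,gear,oval,orb,beam,drum,clip,hinge]

Answer: A hinge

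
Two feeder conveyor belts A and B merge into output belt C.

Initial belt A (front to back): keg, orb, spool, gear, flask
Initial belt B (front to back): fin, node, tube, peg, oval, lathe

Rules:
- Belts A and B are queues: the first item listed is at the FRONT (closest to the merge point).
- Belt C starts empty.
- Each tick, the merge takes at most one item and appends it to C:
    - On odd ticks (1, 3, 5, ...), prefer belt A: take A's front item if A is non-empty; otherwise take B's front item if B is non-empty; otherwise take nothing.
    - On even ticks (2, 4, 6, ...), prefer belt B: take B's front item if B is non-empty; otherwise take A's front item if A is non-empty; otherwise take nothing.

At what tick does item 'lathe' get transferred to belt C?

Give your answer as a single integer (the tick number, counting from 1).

Tick 1: prefer A, take keg from A; A=[orb,spool,gear,flask] B=[fin,node,tube,peg,oval,lathe] C=[keg]
Tick 2: prefer B, take fin from B; A=[orb,spool,gear,flask] B=[node,tube,peg,oval,lathe] C=[keg,fin]
Tick 3: prefer A, take orb from A; A=[spool,gear,flask] B=[node,tube,peg,oval,lathe] C=[keg,fin,orb]
Tick 4: prefer B, take node from B; A=[spool,gear,flask] B=[tube,peg,oval,lathe] C=[keg,fin,orb,node]
Tick 5: prefer A, take spool from A; A=[gear,flask] B=[tube,peg,oval,lathe] C=[keg,fin,orb,node,spool]
Tick 6: prefer B, take tube from B; A=[gear,flask] B=[peg,oval,lathe] C=[keg,fin,orb,node,spool,tube]
Tick 7: prefer A, take gear from A; A=[flask] B=[peg,oval,lathe] C=[keg,fin,orb,node,spool,tube,gear]
Tick 8: prefer B, take peg from B; A=[flask] B=[oval,lathe] C=[keg,fin,orb,node,spool,tube,gear,peg]
Tick 9: prefer A, take flask from A; A=[-] B=[oval,lathe] C=[keg,fin,orb,node,spool,tube,gear,peg,flask]
Tick 10: prefer B, take oval from B; A=[-] B=[lathe] C=[keg,fin,orb,node,spool,tube,gear,peg,flask,oval]
Tick 11: prefer A, take lathe from B; A=[-] B=[-] C=[keg,fin,orb,node,spool,tube,gear,peg,flask,oval,lathe]

Answer: 11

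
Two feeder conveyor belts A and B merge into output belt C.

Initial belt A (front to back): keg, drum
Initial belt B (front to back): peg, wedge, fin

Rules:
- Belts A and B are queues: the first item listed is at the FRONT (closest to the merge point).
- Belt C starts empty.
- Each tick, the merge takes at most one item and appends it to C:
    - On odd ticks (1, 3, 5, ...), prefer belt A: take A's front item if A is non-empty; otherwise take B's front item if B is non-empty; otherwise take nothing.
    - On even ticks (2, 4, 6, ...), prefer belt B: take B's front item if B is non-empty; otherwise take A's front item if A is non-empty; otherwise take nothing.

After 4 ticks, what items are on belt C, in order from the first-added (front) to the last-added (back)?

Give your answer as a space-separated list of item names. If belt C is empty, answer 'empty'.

Tick 1: prefer A, take keg from A; A=[drum] B=[peg,wedge,fin] C=[keg]
Tick 2: prefer B, take peg from B; A=[drum] B=[wedge,fin] C=[keg,peg]
Tick 3: prefer A, take drum from A; A=[-] B=[wedge,fin] C=[keg,peg,drum]
Tick 4: prefer B, take wedge from B; A=[-] B=[fin] C=[keg,peg,drum,wedge]

Answer: keg peg drum wedge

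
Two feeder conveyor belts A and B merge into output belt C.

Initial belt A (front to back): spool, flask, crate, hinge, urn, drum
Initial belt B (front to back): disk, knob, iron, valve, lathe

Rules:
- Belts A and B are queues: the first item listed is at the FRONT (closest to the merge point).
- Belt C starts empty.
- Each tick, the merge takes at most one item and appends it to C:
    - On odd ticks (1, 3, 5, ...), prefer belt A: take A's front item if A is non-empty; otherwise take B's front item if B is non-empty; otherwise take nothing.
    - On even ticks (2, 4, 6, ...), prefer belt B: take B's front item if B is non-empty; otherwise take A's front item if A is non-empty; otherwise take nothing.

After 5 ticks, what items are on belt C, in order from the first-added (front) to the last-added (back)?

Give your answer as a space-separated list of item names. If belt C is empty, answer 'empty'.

Answer: spool disk flask knob crate

Derivation:
Tick 1: prefer A, take spool from A; A=[flask,crate,hinge,urn,drum] B=[disk,knob,iron,valve,lathe] C=[spool]
Tick 2: prefer B, take disk from B; A=[flask,crate,hinge,urn,drum] B=[knob,iron,valve,lathe] C=[spool,disk]
Tick 3: prefer A, take flask from A; A=[crate,hinge,urn,drum] B=[knob,iron,valve,lathe] C=[spool,disk,flask]
Tick 4: prefer B, take knob from B; A=[crate,hinge,urn,drum] B=[iron,valve,lathe] C=[spool,disk,flask,knob]
Tick 5: prefer A, take crate from A; A=[hinge,urn,drum] B=[iron,valve,lathe] C=[spool,disk,flask,knob,crate]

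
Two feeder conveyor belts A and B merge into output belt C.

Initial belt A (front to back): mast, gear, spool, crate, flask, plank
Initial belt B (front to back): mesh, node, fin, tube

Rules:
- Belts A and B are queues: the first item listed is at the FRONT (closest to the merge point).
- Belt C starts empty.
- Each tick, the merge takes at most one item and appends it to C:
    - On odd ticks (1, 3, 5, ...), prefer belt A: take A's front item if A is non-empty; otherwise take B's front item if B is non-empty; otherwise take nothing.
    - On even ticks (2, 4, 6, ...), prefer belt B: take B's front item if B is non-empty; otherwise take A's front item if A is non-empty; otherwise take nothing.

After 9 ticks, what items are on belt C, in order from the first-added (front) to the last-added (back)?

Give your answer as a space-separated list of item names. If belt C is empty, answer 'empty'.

Answer: mast mesh gear node spool fin crate tube flask

Derivation:
Tick 1: prefer A, take mast from A; A=[gear,spool,crate,flask,plank] B=[mesh,node,fin,tube] C=[mast]
Tick 2: prefer B, take mesh from B; A=[gear,spool,crate,flask,plank] B=[node,fin,tube] C=[mast,mesh]
Tick 3: prefer A, take gear from A; A=[spool,crate,flask,plank] B=[node,fin,tube] C=[mast,mesh,gear]
Tick 4: prefer B, take node from B; A=[spool,crate,flask,plank] B=[fin,tube] C=[mast,mesh,gear,node]
Tick 5: prefer A, take spool from A; A=[crate,flask,plank] B=[fin,tube] C=[mast,mesh,gear,node,spool]
Tick 6: prefer B, take fin from B; A=[crate,flask,plank] B=[tube] C=[mast,mesh,gear,node,spool,fin]
Tick 7: prefer A, take crate from A; A=[flask,plank] B=[tube] C=[mast,mesh,gear,node,spool,fin,crate]
Tick 8: prefer B, take tube from B; A=[flask,plank] B=[-] C=[mast,mesh,gear,node,spool,fin,crate,tube]
Tick 9: prefer A, take flask from A; A=[plank] B=[-] C=[mast,mesh,gear,node,spool,fin,crate,tube,flask]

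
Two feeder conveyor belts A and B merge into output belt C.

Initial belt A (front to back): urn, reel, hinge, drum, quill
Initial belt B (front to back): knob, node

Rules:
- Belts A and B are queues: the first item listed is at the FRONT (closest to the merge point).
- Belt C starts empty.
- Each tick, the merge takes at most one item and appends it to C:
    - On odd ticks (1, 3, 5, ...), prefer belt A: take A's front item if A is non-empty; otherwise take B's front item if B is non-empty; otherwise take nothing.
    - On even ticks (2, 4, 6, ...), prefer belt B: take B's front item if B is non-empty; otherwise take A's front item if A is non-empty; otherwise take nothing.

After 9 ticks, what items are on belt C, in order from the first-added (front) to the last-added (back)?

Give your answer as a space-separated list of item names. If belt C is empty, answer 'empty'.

Answer: urn knob reel node hinge drum quill

Derivation:
Tick 1: prefer A, take urn from A; A=[reel,hinge,drum,quill] B=[knob,node] C=[urn]
Tick 2: prefer B, take knob from B; A=[reel,hinge,drum,quill] B=[node] C=[urn,knob]
Tick 3: prefer A, take reel from A; A=[hinge,drum,quill] B=[node] C=[urn,knob,reel]
Tick 4: prefer B, take node from B; A=[hinge,drum,quill] B=[-] C=[urn,knob,reel,node]
Tick 5: prefer A, take hinge from A; A=[drum,quill] B=[-] C=[urn,knob,reel,node,hinge]
Tick 6: prefer B, take drum from A; A=[quill] B=[-] C=[urn,knob,reel,node,hinge,drum]
Tick 7: prefer A, take quill from A; A=[-] B=[-] C=[urn,knob,reel,node,hinge,drum,quill]
Tick 8: prefer B, both empty, nothing taken; A=[-] B=[-] C=[urn,knob,reel,node,hinge,drum,quill]
Tick 9: prefer A, both empty, nothing taken; A=[-] B=[-] C=[urn,knob,reel,node,hinge,drum,quill]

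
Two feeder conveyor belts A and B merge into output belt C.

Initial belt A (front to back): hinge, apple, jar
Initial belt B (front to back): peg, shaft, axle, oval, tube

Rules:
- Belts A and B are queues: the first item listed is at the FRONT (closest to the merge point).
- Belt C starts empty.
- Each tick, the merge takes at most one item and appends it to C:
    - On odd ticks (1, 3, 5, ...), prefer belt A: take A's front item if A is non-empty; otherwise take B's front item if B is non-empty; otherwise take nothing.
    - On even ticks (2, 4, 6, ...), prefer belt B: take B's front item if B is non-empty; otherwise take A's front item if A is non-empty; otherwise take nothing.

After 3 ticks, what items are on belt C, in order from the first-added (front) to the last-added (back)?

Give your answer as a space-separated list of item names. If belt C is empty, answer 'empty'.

Answer: hinge peg apple

Derivation:
Tick 1: prefer A, take hinge from A; A=[apple,jar] B=[peg,shaft,axle,oval,tube] C=[hinge]
Tick 2: prefer B, take peg from B; A=[apple,jar] B=[shaft,axle,oval,tube] C=[hinge,peg]
Tick 3: prefer A, take apple from A; A=[jar] B=[shaft,axle,oval,tube] C=[hinge,peg,apple]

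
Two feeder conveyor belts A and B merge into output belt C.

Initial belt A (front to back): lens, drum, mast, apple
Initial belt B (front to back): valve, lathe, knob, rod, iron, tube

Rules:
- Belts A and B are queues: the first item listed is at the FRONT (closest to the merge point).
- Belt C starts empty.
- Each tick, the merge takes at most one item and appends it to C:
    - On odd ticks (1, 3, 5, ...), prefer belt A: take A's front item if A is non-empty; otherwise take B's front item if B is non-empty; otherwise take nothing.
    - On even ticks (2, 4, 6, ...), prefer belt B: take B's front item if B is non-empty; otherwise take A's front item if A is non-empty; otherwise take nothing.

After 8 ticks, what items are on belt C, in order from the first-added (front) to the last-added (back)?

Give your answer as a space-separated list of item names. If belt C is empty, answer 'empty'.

Tick 1: prefer A, take lens from A; A=[drum,mast,apple] B=[valve,lathe,knob,rod,iron,tube] C=[lens]
Tick 2: prefer B, take valve from B; A=[drum,mast,apple] B=[lathe,knob,rod,iron,tube] C=[lens,valve]
Tick 3: prefer A, take drum from A; A=[mast,apple] B=[lathe,knob,rod,iron,tube] C=[lens,valve,drum]
Tick 4: prefer B, take lathe from B; A=[mast,apple] B=[knob,rod,iron,tube] C=[lens,valve,drum,lathe]
Tick 5: prefer A, take mast from A; A=[apple] B=[knob,rod,iron,tube] C=[lens,valve,drum,lathe,mast]
Tick 6: prefer B, take knob from B; A=[apple] B=[rod,iron,tube] C=[lens,valve,drum,lathe,mast,knob]
Tick 7: prefer A, take apple from A; A=[-] B=[rod,iron,tube] C=[lens,valve,drum,lathe,mast,knob,apple]
Tick 8: prefer B, take rod from B; A=[-] B=[iron,tube] C=[lens,valve,drum,lathe,mast,knob,apple,rod]

Answer: lens valve drum lathe mast knob apple rod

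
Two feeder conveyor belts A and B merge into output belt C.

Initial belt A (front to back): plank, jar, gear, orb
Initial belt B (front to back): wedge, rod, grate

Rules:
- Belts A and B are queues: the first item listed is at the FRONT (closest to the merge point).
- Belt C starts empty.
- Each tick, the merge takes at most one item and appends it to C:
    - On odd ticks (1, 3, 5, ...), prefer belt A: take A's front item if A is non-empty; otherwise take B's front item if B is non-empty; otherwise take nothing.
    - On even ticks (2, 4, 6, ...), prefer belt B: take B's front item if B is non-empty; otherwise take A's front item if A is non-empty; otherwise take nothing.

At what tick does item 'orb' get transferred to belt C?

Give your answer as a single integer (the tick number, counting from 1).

Answer: 7

Derivation:
Tick 1: prefer A, take plank from A; A=[jar,gear,orb] B=[wedge,rod,grate] C=[plank]
Tick 2: prefer B, take wedge from B; A=[jar,gear,orb] B=[rod,grate] C=[plank,wedge]
Tick 3: prefer A, take jar from A; A=[gear,orb] B=[rod,grate] C=[plank,wedge,jar]
Tick 4: prefer B, take rod from B; A=[gear,orb] B=[grate] C=[plank,wedge,jar,rod]
Tick 5: prefer A, take gear from A; A=[orb] B=[grate] C=[plank,wedge,jar,rod,gear]
Tick 6: prefer B, take grate from B; A=[orb] B=[-] C=[plank,wedge,jar,rod,gear,grate]
Tick 7: prefer A, take orb from A; A=[-] B=[-] C=[plank,wedge,jar,rod,gear,grate,orb]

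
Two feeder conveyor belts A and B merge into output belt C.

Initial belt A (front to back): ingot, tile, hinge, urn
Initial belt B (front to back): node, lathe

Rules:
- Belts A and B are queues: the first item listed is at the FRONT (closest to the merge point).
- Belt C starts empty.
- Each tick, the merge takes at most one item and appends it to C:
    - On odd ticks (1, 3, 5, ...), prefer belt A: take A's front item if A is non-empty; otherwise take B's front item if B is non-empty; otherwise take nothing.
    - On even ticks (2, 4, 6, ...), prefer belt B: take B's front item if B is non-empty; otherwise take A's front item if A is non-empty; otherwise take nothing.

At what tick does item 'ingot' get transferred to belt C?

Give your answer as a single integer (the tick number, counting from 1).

Tick 1: prefer A, take ingot from A; A=[tile,hinge,urn] B=[node,lathe] C=[ingot]

Answer: 1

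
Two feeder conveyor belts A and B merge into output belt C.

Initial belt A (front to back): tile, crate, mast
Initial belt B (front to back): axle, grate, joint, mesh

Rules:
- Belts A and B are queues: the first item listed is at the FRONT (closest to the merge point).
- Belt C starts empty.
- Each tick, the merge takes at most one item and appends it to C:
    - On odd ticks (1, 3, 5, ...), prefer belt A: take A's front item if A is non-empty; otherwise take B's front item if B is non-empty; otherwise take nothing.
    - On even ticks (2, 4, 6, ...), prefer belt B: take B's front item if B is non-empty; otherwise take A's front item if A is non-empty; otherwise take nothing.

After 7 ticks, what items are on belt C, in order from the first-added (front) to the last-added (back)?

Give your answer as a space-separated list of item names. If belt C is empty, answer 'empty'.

Tick 1: prefer A, take tile from A; A=[crate,mast] B=[axle,grate,joint,mesh] C=[tile]
Tick 2: prefer B, take axle from B; A=[crate,mast] B=[grate,joint,mesh] C=[tile,axle]
Tick 3: prefer A, take crate from A; A=[mast] B=[grate,joint,mesh] C=[tile,axle,crate]
Tick 4: prefer B, take grate from B; A=[mast] B=[joint,mesh] C=[tile,axle,crate,grate]
Tick 5: prefer A, take mast from A; A=[-] B=[joint,mesh] C=[tile,axle,crate,grate,mast]
Tick 6: prefer B, take joint from B; A=[-] B=[mesh] C=[tile,axle,crate,grate,mast,joint]
Tick 7: prefer A, take mesh from B; A=[-] B=[-] C=[tile,axle,crate,grate,mast,joint,mesh]

Answer: tile axle crate grate mast joint mesh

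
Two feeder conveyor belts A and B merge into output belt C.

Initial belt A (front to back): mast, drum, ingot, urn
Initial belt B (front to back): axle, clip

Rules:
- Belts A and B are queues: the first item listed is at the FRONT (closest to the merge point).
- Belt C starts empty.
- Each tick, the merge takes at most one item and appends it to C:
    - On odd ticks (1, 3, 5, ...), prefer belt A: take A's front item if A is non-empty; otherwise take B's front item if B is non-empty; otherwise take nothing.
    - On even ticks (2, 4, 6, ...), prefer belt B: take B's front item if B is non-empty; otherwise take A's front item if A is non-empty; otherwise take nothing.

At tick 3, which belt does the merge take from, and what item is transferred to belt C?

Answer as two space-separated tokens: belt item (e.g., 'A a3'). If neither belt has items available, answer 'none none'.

Tick 1: prefer A, take mast from A; A=[drum,ingot,urn] B=[axle,clip] C=[mast]
Tick 2: prefer B, take axle from B; A=[drum,ingot,urn] B=[clip] C=[mast,axle]
Tick 3: prefer A, take drum from A; A=[ingot,urn] B=[clip] C=[mast,axle,drum]

Answer: A drum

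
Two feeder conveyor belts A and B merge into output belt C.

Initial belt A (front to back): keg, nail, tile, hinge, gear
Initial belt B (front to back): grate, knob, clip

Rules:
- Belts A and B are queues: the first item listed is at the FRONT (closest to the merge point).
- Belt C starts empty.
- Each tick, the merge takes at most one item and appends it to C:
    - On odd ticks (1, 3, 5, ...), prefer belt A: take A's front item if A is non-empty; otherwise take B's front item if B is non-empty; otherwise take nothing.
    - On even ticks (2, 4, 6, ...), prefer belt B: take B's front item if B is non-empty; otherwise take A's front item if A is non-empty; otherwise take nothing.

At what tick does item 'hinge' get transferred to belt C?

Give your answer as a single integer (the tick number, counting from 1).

Tick 1: prefer A, take keg from A; A=[nail,tile,hinge,gear] B=[grate,knob,clip] C=[keg]
Tick 2: prefer B, take grate from B; A=[nail,tile,hinge,gear] B=[knob,clip] C=[keg,grate]
Tick 3: prefer A, take nail from A; A=[tile,hinge,gear] B=[knob,clip] C=[keg,grate,nail]
Tick 4: prefer B, take knob from B; A=[tile,hinge,gear] B=[clip] C=[keg,grate,nail,knob]
Tick 5: prefer A, take tile from A; A=[hinge,gear] B=[clip] C=[keg,grate,nail,knob,tile]
Tick 6: prefer B, take clip from B; A=[hinge,gear] B=[-] C=[keg,grate,nail,knob,tile,clip]
Tick 7: prefer A, take hinge from A; A=[gear] B=[-] C=[keg,grate,nail,knob,tile,clip,hinge]

Answer: 7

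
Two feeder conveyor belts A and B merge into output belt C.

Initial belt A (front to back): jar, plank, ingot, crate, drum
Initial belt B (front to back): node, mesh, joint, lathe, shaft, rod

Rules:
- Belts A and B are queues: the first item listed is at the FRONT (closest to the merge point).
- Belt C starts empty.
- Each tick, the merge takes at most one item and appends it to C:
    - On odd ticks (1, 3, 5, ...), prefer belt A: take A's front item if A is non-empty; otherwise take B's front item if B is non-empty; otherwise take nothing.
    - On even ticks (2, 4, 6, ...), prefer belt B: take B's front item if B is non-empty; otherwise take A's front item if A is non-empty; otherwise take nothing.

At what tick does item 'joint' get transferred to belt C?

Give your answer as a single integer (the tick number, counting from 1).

Answer: 6

Derivation:
Tick 1: prefer A, take jar from A; A=[plank,ingot,crate,drum] B=[node,mesh,joint,lathe,shaft,rod] C=[jar]
Tick 2: prefer B, take node from B; A=[plank,ingot,crate,drum] B=[mesh,joint,lathe,shaft,rod] C=[jar,node]
Tick 3: prefer A, take plank from A; A=[ingot,crate,drum] B=[mesh,joint,lathe,shaft,rod] C=[jar,node,plank]
Tick 4: prefer B, take mesh from B; A=[ingot,crate,drum] B=[joint,lathe,shaft,rod] C=[jar,node,plank,mesh]
Tick 5: prefer A, take ingot from A; A=[crate,drum] B=[joint,lathe,shaft,rod] C=[jar,node,plank,mesh,ingot]
Tick 6: prefer B, take joint from B; A=[crate,drum] B=[lathe,shaft,rod] C=[jar,node,plank,mesh,ingot,joint]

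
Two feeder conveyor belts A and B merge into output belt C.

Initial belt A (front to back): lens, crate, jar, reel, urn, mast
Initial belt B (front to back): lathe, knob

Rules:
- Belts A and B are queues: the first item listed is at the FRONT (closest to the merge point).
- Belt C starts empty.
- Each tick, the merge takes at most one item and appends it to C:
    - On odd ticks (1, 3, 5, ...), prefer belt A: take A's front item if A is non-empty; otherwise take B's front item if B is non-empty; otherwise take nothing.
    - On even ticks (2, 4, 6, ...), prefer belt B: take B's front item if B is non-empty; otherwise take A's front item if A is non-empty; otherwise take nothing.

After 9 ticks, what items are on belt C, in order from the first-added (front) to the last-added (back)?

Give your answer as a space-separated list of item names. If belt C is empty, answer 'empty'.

Answer: lens lathe crate knob jar reel urn mast

Derivation:
Tick 1: prefer A, take lens from A; A=[crate,jar,reel,urn,mast] B=[lathe,knob] C=[lens]
Tick 2: prefer B, take lathe from B; A=[crate,jar,reel,urn,mast] B=[knob] C=[lens,lathe]
Tick 3: prefer A, take crate from A; A=[jar,reel,urn,mast] B=[knob] C=[lens,lathe,crate]
Tick 4: prefer B, take knob from B; A=[jar,reel,urn,mast] B=[-] C=[lens,lathe,crate,knob]
Tick 5: prefer A, take jar from A; A=[reel,urn,mast] B=[-] C=[lens,lathe,crate,knob,jar]
Tick 6: prefer B, take reel from A; A=[urn,mast] B=[-] C=[lens,lathe,crate,knob,jar,reel]
Tick 7: prefer A, take urn from A; A=[mast] B=[-] C=[lens,lathe,crate,knob,jar,reel,urn]
Tick 8: prefer B, take mast from A; A=[-] B=[-] C=[lens,lathe,crate,knob,jar,reel,urn,mast]
Tick 9: prefer A, both empty, nothing taken; A=[-] B=[-] C=[lens,lathe,crate,knob,jar,reel,urn,mast]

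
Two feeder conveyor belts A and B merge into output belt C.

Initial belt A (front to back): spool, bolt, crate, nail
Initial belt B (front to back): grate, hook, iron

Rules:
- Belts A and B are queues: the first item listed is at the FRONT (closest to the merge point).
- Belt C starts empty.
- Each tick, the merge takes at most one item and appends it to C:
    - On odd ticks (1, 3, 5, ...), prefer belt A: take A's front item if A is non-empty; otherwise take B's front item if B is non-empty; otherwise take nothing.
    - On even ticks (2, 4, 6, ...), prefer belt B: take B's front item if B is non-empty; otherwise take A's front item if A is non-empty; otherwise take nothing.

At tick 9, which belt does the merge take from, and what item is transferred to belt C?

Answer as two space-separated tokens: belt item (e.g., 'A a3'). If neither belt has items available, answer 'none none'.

Answer: none none

Derivation:
Tick 1: prefer A, take spool from A; A=[bolt,crate,nail] B=[grate,hook,iron] C=[spool]
Tick 2: prefer B, take grate from B; A=[bolt,crate,nail] B=[hook,iron] C=[spool,grate]
Tick 3: prefer A, take bolt from A; A=[crate,nail] B=[hook,iron] C=[spool,grate,bolt]
Tick 4: prefer B, take hook from B; A=[crate,nail] B=[iron] C=[spool,grate,bolt,hook]
Tick 5: prefer A, take crate from A; A=[nail] B=[iron] C=[spool,grate,bolt,hook,crate]
Tick 6: prefer B, take iron from B; A=[nail] B=[-] C=[spool,grate,bolt,hook,crate,iron]
Tick 7: prefer A, take nail from A; A=[-] B=[-] C=[spool,grate,bolt,hook,crate,iron,nail]
Tick 8: prefer B, both empty, nothing taken; A=[-] B=[-] C=[spool,grate,bolt,hook,crate,iron,nail]
Tick 9: prefer A, both empty, nothing taken; A=[-] B=[-] C=[spool,grate,bolt,hook,crate,iron,nail]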